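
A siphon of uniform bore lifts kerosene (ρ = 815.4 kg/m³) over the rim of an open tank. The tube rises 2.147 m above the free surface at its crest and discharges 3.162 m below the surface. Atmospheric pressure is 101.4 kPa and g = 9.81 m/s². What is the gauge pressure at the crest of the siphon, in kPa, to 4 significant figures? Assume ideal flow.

The outlet speed comes from Torricelli: v = √(2g·3.162) = 7.876 m/s.
Continuity keeps v the same throughout the tube; from surface to crest, P_atm + 0 = P_top + ½ρv² + ρg·h_top.
P_top = 101400 − ½·815.4·7.876² − 815.4·9.81·2.147 = 58930 Pa. So P_gauge = P_top − P_atm = -42470 Pa.

P_gauge ≈ -42.47 kPa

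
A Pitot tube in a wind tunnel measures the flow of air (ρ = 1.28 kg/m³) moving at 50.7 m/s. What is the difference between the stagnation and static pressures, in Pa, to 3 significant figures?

ΔP = 1650 Pa

At the stagnation point the flow is brought to rest, so Bernoulli gives P_stag − P_static = ½ρv².
ΔP = ½·1.28·50.7² = 1650 Pa.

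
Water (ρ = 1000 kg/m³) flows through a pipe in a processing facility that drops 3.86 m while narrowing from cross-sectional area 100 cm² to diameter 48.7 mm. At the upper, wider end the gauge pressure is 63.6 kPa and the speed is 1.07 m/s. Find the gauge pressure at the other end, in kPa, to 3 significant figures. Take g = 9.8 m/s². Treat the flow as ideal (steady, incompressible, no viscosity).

Mass conservation (A₁v₁ = A₂v₂) gives v₂ = 1.07 × 100/18.6 = 5.74 m/s.
Applying Bernoulli between the two ends and solving for P₂: P₂ = P₁ + ½ρ(v₁² − v₂²) − ρgΔh.
P₂ = 63600 + ½·1000·(1.07² − 5.74²) − 1000·9.8·(−3.86) = 63600 + (-15900) − (-37800) = 85500 Pa.

P₂ = 85.5 kPa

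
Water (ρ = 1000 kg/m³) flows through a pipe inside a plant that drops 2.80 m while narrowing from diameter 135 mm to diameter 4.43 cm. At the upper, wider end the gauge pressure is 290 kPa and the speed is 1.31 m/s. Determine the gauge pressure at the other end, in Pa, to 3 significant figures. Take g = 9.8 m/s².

Continuity gives A₁v₁ = A₂v₂, so v₂ = (143 cm²)/(15.4 cm²) × 1.31 m/s = 12.2 m/s.
Applying Bernoulli between the two ends and solving for P₂: P₂ = P₁ + ½ρ(v₁² − v₂²) − ρgΔh.
P₂ = 290000 + ½·1000·(1.31² − 12.2²) − 1000·9.8·(−2.80) = 290000 + (-73100) − (-27400) = 244000 Pa.

P₂ ≈ 244000 Pa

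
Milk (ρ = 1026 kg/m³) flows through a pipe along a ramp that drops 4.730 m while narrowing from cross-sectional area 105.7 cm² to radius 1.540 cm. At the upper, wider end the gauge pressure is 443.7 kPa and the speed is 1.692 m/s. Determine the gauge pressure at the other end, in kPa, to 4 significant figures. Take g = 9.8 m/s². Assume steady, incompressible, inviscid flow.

Continuity gives A₁v₁ = A₂v₂, so v₂ = (105.7 cm²)/(7.451 cm²) × 1.692 m/s = 24.00 m/s.
Energy conservation along the streamline gives P₂ = P₁ − ½ρ(v₂² − v₁²) − ρg(h₂ − h₁).
P₂ = 443700 + ½·1026·(1.692² − 24.00²) − 1026·9.8·(−4.730) = 443700 + (-294100) − (-47560) = 197100 Pa.

197.1 kPa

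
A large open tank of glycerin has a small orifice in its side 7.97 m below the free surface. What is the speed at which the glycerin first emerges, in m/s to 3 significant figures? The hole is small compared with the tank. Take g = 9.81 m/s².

12.5 m/s

Torricelli's result v = √(2gh) gives v = √(2·9.81·7.97) = 12.5 m/s.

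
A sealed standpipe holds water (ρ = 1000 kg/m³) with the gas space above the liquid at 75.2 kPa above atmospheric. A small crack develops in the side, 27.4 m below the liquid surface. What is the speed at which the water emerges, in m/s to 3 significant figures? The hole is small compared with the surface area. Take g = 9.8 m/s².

Take point 1 at the surface (v₁ ≈ 0) and point 2 at the hole (at atmospheric pressure). Bernoulli: P₁ + ρg h = P_atm + ½ρv₂².
With P₁ − P_atm = 75200 Pa, v₂ = √(2gh + 2ΔP/ρ) = √(2·9.8·27.4 + 2·75200/1000) = 26.2 m/s.

v ≈ 26.2 m/s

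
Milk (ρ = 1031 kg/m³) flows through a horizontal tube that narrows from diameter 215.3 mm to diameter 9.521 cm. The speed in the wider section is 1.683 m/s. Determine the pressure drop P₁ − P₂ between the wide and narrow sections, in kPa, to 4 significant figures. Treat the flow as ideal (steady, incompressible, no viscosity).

Mass conservation (A₁v₁ = A₂v₂) gives v₂ = 1.683 × 364.1/71.20 = 8.606 m/s.
Along the horizontal streamline, P + ½ρv² is constant.
P₁ − P₂ = ½·1031·(8.606² − 1.683²) = ½·1031·71.23 = 36720 Pa.

ΔP ≈ 36.72 kPa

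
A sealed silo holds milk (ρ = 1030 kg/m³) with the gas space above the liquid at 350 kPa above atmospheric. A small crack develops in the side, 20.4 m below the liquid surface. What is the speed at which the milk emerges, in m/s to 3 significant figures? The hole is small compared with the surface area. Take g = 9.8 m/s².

Take point 1 at the surface (v₁ ≈ 0) and point 2 at the hole (at atmospheric pressure). Bernoulli: P₁ + ρg h = P_atm + ½ρv₂².
With P₁ − P_atm = 350000 Pa, v₂ = √(2gh + 2ΔP/ρ) = √(2·9.8·20.4 + 2·350000/1030) = 32.9 m/s.

v ≈ 32.9 m/s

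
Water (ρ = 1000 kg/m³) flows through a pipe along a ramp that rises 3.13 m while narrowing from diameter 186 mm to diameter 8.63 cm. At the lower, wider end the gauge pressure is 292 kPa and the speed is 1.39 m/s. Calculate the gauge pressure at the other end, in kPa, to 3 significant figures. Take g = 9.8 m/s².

P₂ ≈ 241 kPa

Mass conservation (A₁v₁ = A₂v₂) gives v₂ = 1.39 × 272/58.5 = 6.46 m/s.
Energy conservation along the streamline gives P₂ = P₁ − ½ρ(v₂² − v₁²) − ρg(h₂ − h₁).
P₂ = 292000 + ½·1000·(1.39² − 6.46²) − 1000·9.8·(+3.13) = 292000 + (-19900) − (30700) = 241000 Pa.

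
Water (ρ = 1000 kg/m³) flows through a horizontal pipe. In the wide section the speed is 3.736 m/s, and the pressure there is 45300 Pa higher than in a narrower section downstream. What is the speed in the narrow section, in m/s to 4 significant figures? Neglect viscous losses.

Along the level pipe P + ½ρv² is conserved, hence v₂² = v₁² + 2(P₁ − P₂)/ρ.
v₂ = √(3.736² + 2·45300/1000) = √(13.96 + 90.60) = 10.23 m/s.

v₂ = 10.23 m/s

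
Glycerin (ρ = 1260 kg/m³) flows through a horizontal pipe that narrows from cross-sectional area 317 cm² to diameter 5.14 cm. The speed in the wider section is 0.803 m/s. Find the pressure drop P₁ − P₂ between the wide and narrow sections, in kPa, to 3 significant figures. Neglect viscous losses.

ΔP = 94.4 kPa

The volume flow rate is constant, so v₂ = (A₁/A₂)v₁ = (317/20.7)·0.803 = 12.3 m/s.
Bernoulli (h₁ = h₂): P₁ − P₂ = ½ρ(v₂² − v₁²).
P₁ − P₂ = ½·1260·(12.3² − 0.803²) = ½·1260·150 = 94400 Pa.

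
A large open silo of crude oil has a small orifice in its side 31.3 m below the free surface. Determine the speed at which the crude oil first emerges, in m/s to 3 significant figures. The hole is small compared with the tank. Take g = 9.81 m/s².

24.8 m/s

The surface is effectively still and both ends are open, so ½v² = gh and v = √(2·9.81·31.3) = 24.8 m/s.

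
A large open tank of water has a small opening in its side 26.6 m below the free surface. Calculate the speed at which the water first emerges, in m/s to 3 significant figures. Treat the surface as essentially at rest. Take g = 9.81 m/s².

Bernoulli from surface to hole (P equal, v_surface ≈ 0): v = √(2gh) = √(2×9.81×26.6) = 22.8 m/s.

22.8 m/s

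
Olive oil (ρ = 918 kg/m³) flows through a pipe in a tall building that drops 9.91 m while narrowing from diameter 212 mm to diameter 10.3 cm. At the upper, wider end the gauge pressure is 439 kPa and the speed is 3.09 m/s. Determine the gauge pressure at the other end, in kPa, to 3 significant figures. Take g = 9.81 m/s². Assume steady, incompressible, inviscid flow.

P₂ ≈ 454 kPa

Continuity gives A₁v₁ = A₂v₂, so v₂ = (353 cm²)/(83.3 cm²) × 3.09 m/s = 13.1 m/s.
Bernoulli: P₁ + ½ρv₁² + ρg h₁ = P₂ + ½ρv₂² + ρg h₂, so P₂ = P₁ + ½ρ(v₁² − v₂²) − ρg(h₂ − h₁).
P₂ = 439000 + ½·918·(3.09² − 13.1²) − 918·9.81·(−9.91) = 439000 + (-74300) − (-89200) = 454000 Pa.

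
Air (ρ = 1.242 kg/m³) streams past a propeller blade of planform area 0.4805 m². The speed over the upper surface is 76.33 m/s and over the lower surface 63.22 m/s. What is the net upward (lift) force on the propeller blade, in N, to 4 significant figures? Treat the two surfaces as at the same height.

F ≈ 545.9 N

From P + ½ρv² = const at equal height, P_low − P_up = ½ρ(v_up² − v_low²).
ΔP = ½·1.242·(76.33² − 63.22²) = 1136 Pa.
Lift = ΔP · A = 1136 × 0.4805 = 545.9 N.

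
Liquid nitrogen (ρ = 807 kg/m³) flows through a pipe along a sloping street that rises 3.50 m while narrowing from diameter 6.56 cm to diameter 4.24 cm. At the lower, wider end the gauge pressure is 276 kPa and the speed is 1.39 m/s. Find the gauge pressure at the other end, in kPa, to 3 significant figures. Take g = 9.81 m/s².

The volume flow rate is constant, so v₂ = (A₁/A₂)v₁ = (33.8/14.1)·1.39 = 3.33 m/s.
Bernoulli: P₁ + ½ρv₁² + ρg h₁ = P₂ + ½ρv₂² + ρg h₂, so P₂ = P₁ + ½ρ(v₁² − v₂²) − ρg(h₂ − h₁).
P₂ = 276000 + ½·807·(1.39² − 3.33²) − 807·9.81·(+3.50) = 276000 + (-3690) − (27700) = 245000 Pa.

P₂ ≈ 245 kPa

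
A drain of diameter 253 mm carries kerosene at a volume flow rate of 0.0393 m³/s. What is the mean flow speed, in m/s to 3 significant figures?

Q = 0.0393 m³/s = 0.0393 m³/s.
v = Q/A = 0.0393 / 0.0503 = 0.782 m/s.

v = 0.782 m/s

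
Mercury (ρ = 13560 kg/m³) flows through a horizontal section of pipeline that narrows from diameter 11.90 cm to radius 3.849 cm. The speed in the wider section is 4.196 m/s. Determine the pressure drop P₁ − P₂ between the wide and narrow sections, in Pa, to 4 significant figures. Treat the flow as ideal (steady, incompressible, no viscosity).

ΔP ≈ 562300 Pa

Continuity gives A₁v₁ = A₂v₂, so v₂ = (111.2 cm²)/(46.54 cm²) × 4.196 m/s = 10.03 m/s.
Along the horizontal streamline, P + ½ρv² is constant.
P₁ − P₂ = ½·13560·(10.03² − 4.196²) = ½·13560·82.94 = 562300 Pa.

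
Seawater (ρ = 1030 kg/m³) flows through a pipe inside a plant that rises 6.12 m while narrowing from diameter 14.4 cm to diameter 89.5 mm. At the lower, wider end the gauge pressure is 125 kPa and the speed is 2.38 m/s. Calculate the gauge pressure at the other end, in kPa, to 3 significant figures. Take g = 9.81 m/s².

Continuity gives A₁v₁ = A₂v₂, so v₂ = (163 cm²)/(62.9 cm²) × 2.38 m/s = 6.16 m/s.
Energy conservation along the streamline gives P₂ = P₁ − ½ρ(v₂² − v₁²) − ρg(h₂ − h₁).
P₂ = 125000 + ½·1030·(2.38² − 6.16²) − 1030·9.81·(+6.12) = 125000 + (-16600) − (61800) = 46500 Pa.

P₂ ≈ 46.5 kPa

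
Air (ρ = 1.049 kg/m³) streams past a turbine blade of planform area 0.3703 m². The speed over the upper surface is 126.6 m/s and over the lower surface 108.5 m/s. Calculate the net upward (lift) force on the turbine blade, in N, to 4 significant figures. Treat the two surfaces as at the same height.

From P + ½ρv² = const at equal height, P_low − P_up = ½ρ(v_up² − v_low²).
ΔP = ½·1.049·(126.6² − 108.5²) = 2232 Pa.
Lift = ΔP · A = 2232 × 0.3703 = 826.5 N.

F ≈ 826.5 N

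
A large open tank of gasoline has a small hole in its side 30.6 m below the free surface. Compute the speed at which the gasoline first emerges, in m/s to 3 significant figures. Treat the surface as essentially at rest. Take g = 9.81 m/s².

Bernoulli from surface to hole (P equal, v_surface ≈ 0): v = √(2gh) = √(2×9.81×30.6) = 24.5 m/s.

v ≈ 24.5 m/s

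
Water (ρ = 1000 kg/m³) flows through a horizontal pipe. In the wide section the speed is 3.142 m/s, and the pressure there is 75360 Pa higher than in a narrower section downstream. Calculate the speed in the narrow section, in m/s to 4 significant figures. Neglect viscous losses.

Along the level pipe P + ½ρv² is conserved, hence v₂² = v₁² + 2(P₁ − P₂)/ρ.
v₂ = √(3.142² + 2·75360/1000) = √(9.872 + 150.7) = 12.67 m/s.

v₂ ≈ 12.67 m/s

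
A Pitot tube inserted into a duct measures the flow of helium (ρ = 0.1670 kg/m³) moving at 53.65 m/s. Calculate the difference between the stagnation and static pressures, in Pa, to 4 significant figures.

The dynamic pressure equals the rise in static pressure at the stagnation point: ΔP = ½ρv².
ΔP = ½·0.1670·53.65² = 240.3 Pa.

ΔP ≈ 240.3 Pa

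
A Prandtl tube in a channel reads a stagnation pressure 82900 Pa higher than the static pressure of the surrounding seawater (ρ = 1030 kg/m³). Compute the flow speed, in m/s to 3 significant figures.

At the stagnation point the flow is brought to rest, so Bernoulli gives P_stag − P_static = ½ρv².
v = √(2ΔP/ρ) = √(2·82900/1030) = 12.7 m/s.

v ≈ 12.7 m/s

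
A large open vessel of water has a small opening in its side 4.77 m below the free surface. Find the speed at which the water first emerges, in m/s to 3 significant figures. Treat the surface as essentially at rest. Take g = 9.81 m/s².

The surface is effectively still and both ends are open, so ½v² = gh and v = √(2·9.81·4.77) = 9.67 m/s.

v ≈ 9.67 m/s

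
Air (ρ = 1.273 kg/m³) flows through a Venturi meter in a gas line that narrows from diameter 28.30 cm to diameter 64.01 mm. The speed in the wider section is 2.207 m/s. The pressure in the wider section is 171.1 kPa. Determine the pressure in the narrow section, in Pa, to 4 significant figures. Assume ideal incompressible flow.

P₂ ≈ 169900 Pa

Continuity gives A₁v₁ = A₂v₂, so v₂ = (629.0 cm²)/(32.18 cm²) × 2.207 m/s = 43.14 m/s.
With no height change, Bernoulli's equation is P₁ + ½ρv₁² = P₂ + ½ρv₂².
P₂ = P₁ − ½ρ(v₂² − v₁²) = 171100 − ½·1.273·(43.14² − 2.207²) = 171100 − 1181 = 169900 Pa.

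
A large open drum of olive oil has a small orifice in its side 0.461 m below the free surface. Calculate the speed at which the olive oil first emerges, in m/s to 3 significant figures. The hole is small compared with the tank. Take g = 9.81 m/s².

Bernoulli from surface to hole (P equal, v_surface ≈ 0): v = √(2gh) = √(2×9.81×0.461) = 3.01 m/s.

v ≈ 3.01 m/s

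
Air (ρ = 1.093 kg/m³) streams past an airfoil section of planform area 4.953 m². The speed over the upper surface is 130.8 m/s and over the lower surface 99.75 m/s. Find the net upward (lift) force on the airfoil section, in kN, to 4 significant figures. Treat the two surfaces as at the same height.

F ≈ 19.38 kN

From P + ½ρv² = const at equal height, P_low − P_up = ½ρ(v_up² − v_low²).
ΔP = ½·1.093·(130.8² − 99.75²) = 3912 Pa.
Lift = ΔP · A = 3912 × 4.953 = 19380 N.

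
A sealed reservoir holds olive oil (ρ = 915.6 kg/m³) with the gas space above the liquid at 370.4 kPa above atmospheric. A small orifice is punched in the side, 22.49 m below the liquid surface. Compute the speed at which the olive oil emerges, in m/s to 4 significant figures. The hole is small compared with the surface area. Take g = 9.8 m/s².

v ≈ 35.35 m/s

Take point 1 at the surface (v₁ ≈ 0) and point 2 at the hole (at atmospheric pressure). Bernoulli: P₁ + ρg h = P_atm + ½ρv₂².
With P₁ − P_atm = 370400 Pa, v₂ = √(2gh + 2ΔP/ρ) = √(2·9.8·22.49 + 2·370400/915.6) = 35.35 m/s.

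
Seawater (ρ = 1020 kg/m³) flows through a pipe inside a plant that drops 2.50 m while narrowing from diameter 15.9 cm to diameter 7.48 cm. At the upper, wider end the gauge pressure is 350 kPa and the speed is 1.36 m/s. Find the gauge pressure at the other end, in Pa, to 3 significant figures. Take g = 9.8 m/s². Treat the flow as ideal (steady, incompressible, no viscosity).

P₂ = 357000 Pa

By continuity, v₂ = v₁·A₁/A₂ = 1.36·(199/43.9) = 6.15 m/s.
Energy conservation along the streamline gives P₂ = P₁ − ½ρ(v₂² − v₁²) − ρg(h₂ − h₁).
P₂ = 350000 + ½·1020·(1.36² − 6.15²) − 1020·9.8·(−2.50) = 350000 + (-18300) − (-25000) = 357000 Pa.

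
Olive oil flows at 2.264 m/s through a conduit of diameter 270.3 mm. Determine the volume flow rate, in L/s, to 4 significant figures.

Q ≈ 129.9 L/s

Q = A·v = 0.05738 m² × 2.264 m/s = 0.1299 m³/s.
Converting: 0.1299 m³/s × 1000 = 129.9 L/s.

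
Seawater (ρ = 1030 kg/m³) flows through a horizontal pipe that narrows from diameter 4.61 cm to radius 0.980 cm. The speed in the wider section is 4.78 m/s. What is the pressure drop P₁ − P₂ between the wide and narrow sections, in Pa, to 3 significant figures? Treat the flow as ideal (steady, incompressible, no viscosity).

Mass conservation (A₁v₁ = A₂v₂) gives v₂ = 4.78 × 16.7/3.02 = 26.4 m/s.
Bernoulli (h₁ = h₂): P₁ − P₂ = ½ρ(v₂² − v₁²).
P₁ − P₂ = ½·1030·(26.4² − 4.78²) = ½·1030·676 = 348000 Pa.

348000 Pa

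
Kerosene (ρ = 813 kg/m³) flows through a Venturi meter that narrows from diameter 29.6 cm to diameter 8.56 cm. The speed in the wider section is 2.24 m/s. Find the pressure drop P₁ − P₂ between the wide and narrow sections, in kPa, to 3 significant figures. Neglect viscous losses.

ΔP = 290 kPa

By continuity, v₂ = v₁·A₁/A₂ = 2.24·(688/57.5) = 26.8 m/s.
The pipe is horizontal, so Bernoulli reduces to P₁ + ½ρv₁² = P₂ + ½ρv₂².
P₁ − P₂ = ½·813·(26.8² − 2.24²) = ½·813·712 = 290000 Pa.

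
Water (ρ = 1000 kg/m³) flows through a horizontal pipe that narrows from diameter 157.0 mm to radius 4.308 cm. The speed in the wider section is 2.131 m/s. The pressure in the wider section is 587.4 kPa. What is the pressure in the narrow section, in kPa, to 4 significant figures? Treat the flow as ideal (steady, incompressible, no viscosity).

P₂ = 564.6 kPa

By continuity, v₂ = v₁·A₁/A₂ = 2.131·(193.6/58.30) = 7.076 m/s.
With no height change, Bernoulli's equation is P₁ + ½ρv₁² = P₂ + ½ρv₂².
P₂ = P₁ − ½ρ(v₂² − v₁²) = 587400 − ½·1000·(7.076² − 2.131²) = 587400 − 22760 = 564600 Pa.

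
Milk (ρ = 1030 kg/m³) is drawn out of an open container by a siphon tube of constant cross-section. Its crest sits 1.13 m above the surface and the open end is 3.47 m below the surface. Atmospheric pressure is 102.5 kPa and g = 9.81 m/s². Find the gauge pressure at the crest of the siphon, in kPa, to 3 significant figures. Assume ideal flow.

-46.5 kPa

The outlet speed comes from Torricelli: v = √(2g·3.47) = 8.25 m/s.
The bore is uniform, so the speed at the crest is the same v. Bernoulli surface→crest: P_atm = P_top + ½ρv² + ρg·h_top.
P_top = 102500 − ½·1030·8.25² − 1030·9.81·1.13 = 56000 Pa. So P_gauge = P_top − P_atm = -46500 Pa.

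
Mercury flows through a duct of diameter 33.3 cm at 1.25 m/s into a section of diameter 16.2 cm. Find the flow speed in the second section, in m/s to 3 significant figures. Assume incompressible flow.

v₂ ≈ 5.28 m/s

Mass conservation (A₁v₁ = A₂v₂) gives v₂ = 1.25 × 871/206 = 5.28 m/s.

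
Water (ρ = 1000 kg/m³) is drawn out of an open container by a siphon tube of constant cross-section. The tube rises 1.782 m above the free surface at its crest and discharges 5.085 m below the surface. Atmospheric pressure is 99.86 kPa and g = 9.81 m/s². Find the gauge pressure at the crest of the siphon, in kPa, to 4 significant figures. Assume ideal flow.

P_gauge = -67.37 kPa

From the surface to the outlet (both open to atmosphere, surface at rest): v = √(2g·h_out) = √(2·9.81·5.085) = 9.988 m/s.
The bore is uniform, so the speed at the crest is the same v. Bernoulli surface→crest: P_atm = P_top + ½ρv² + ρg·h_top.
P_top = 99860 − ½·1000·9.988² − 1000·9.81·1.782 = 32490 Pa. So P_gauge = P_top − P_atm = -67370 Pa.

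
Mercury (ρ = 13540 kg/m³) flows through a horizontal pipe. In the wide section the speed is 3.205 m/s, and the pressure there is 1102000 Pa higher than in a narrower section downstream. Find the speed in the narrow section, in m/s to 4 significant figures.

v₂ ≈ 13.15 m/s

Along the level pipe P + ½ρv² is conserved, hence v₂² = v₁² + 2(P₁ − P₂)/ρ.
v₂ = √(3.205² + 2·1102000/13540) = √(10.27 + 162.8) = 13.15 m/s.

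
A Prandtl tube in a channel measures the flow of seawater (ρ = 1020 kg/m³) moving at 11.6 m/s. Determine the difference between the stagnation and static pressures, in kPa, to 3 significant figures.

ΔP ≈ 68.6 kPa

The dynamic pressure equals the rise in static pressure at the stagnation point: ΔP = ½ρv².
ΔP = ½·1020·11.6² = 68600 Pa.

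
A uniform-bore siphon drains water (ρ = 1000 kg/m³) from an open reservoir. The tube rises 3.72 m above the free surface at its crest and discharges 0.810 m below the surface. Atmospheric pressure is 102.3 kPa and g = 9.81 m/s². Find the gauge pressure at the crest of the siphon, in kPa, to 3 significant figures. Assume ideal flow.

P_gauge ≈ -44.4 kPa

The outlet speed comes from Torricelli: v = √(2g·0.810) = 3.99 m/s.
With constant cross-section the crest speed equals v; applying Bernoulli from the surface up to the crest, P_top = P_atm − ½ρv² − ρg·h_top.
P_top = 102300 − ½·1000·3.99² − 1000·9.81·3.72 = 57900 Pa. So P_gauge = P_top − P_atm = -44400 Pa.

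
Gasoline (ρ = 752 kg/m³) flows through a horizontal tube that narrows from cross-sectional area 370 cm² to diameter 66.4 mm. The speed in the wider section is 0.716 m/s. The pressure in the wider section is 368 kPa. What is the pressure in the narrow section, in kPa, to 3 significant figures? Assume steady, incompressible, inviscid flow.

Continuity gives A₁v₁ = A₂v₂, so v₂ = (370 cm²)/(34.6 cm²) × 0.716 m/s = 7.65 m/s.
The pipe is horizontal, so Bernoulli reduces to P₁ + ½ρv₁² = P₂ + ½ρv₂².
P₂ = P₁ − ½ρ(v₂² − v₁²) = 368000 − ½·752·(7.65² − 0.716²) = 368000 − 21800 = 346000 Pa.

P₂ ≈ 346 kPa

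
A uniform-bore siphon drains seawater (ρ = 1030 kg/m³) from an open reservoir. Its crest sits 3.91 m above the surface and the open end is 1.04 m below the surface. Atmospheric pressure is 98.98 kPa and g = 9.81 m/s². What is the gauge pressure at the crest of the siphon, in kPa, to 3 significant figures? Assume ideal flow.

Bernoulli surface→outlet gives ½v² = g·h_out, so v = √(2·9.81·1.04) = 4.52 m/s.
Continuity keeps v the same throughout the tube; from surface to crest, P_atm + 0 = P_top + ½ρv² + ρg·h_top.
P_top = 98980 − ½·1030·4.52² − 1030·9.81·3.91 = 49000 Pa. So P_gauge = P_top − P_atm = -50000 Pa.

P_gauge ≈ -50.0 kPa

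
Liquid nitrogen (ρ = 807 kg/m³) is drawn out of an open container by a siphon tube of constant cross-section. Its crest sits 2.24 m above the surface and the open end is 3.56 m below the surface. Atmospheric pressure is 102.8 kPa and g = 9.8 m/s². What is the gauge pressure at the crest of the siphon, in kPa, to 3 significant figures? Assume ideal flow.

P_gauge = -45.9 kPa

From the surface to the outlet (both open to atmosphere, surface at rest): v = √(2g·h_out) = √(2·9.8·3.56) = 8.35 m/s.
With constant cross-section the crest speed equals v; applying Bernoulli from the surface up to the crest, P_top = P_atm − ½ρv² − ρg·h_top.
P_top = 102800 − ½·807·8.35² − 807·9.8·2.24 = 56900 Pa. So P_gauge = P_top − P_atm = -45900 Pa.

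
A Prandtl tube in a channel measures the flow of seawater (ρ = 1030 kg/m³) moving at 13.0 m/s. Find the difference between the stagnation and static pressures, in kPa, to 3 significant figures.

The dynamic pressure equals the rise in static pressure at the stagnation point: ΔP = ½ρv².
ΔP = ½·1030·13.0² = 87000 Pa.

ΔP ≈ 87.0 kPa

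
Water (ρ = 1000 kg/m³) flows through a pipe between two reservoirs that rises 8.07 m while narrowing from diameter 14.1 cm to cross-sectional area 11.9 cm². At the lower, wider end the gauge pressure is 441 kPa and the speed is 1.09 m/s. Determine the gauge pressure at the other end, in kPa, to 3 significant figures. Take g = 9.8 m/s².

260 kPa

By continuity, v₂ = v₁·A₁/A₂ = 1.09·(156/11.9) = 14.3 m/s.
Applying Bernoulli between the two ends and solving for P₂: P₂ = P₁ + ½ρ(v₁² − v₂²) − ρgΔh.
P₂ = 441000 + ½·1000·(1.09² − 14.3²) − 1000·9.8·(+8.07) = 441000 + (-102000) − (79100) = 260000 Pa.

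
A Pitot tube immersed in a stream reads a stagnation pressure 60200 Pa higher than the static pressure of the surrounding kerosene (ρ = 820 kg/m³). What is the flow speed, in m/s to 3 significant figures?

v = 12.1 m/s

At the stagnation point the flow is brought to rest, so Bernoulli gives P_stag − P_static = ½ρv².
v = √(2ΔP/ρ) = √(2·60200/820) = 12.1 m/s.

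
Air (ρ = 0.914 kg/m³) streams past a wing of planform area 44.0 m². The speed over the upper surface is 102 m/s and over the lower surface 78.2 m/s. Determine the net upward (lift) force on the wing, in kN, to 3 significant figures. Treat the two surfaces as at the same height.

With equal heights on the two surfaces, Bernoulli gives P_lower − P_upper = ½ρ(v_upper² − v_lower²).
ΔP = ½·0.914·(102² − 78.2²) = 1960 Pa.
Lift = ΔP · A = 1960 × 44.0 = 86200 N.

F ≈ 86.2 kN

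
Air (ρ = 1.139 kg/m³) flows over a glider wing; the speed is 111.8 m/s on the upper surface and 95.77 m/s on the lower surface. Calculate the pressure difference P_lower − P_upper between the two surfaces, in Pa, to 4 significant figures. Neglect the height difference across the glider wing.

ΔP ≈ 1895 Pa

Bernoulli (same height): P_lower − P_upper = ½ρ(v_upper² − v_lower²).
ΔP = ½·1.139·(111.8² − 95.77²) = 1895 Pa.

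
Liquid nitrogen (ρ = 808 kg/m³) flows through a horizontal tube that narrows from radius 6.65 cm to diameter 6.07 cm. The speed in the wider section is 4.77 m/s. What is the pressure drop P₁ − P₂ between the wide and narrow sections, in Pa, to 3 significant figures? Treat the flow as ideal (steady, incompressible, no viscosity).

ΔP ≈ 203000 Pa

The volume flow rate is constant, so v₂ = (A₁/A₂)v₁ = (139/28.9)·4.77 = 22.9 m/s.
Bernoulli (h₁ = h₂): P₁ − P₂ = ½ρ(v₂² − v₁²).
P₁ − P₂ = ½·808·(22.9² − 4.77²) = ½·808·502 = 203000 Pa.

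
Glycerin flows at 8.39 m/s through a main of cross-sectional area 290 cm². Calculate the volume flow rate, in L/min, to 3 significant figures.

Q = A·v = 0.0290 m² × 8.39 m/s = 0.243 m³/s.
Converting: 0.243 m³/s × 60000 = 14600 L/min.

Q ≈ 14600 L/min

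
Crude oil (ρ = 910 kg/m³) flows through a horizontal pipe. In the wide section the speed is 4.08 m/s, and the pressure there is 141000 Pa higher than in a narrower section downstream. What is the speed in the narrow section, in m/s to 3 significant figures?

v₂ ≈ 18.1 m/s

With h₁ = h₂, rearranging Bernoulli gives v₂ = √(v₁² + 2ΔP/ρ).
v₂ = √(4.08² + 2·141000/910) = √(16.6 + 310) = 18.1 m/s.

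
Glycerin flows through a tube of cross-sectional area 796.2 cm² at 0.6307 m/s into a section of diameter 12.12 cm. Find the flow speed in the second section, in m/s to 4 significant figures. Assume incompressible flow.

v₂ ≈ 4.353 m/s

The volume flow rate is constant, so v₂ = (A₁/A₂)v₁ = (796.2/115.4)·0.6307 = 4.353 m/s.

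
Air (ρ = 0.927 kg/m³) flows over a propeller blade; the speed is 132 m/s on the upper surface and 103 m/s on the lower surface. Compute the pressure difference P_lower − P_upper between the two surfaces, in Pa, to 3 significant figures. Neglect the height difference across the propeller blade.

ΔP = 3160 Pa

Bernoulli (same height): P_lower − P_upper = ½ρ(v_upper² − v_lower²).
ΔP = ½·0.927·(132² − 103²) = 3160 Pa.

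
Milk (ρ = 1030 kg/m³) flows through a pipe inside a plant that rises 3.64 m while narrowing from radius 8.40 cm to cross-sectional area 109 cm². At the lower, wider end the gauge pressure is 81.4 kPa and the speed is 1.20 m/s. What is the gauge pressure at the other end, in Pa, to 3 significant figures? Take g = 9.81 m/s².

P₂ ≈ 42300 Pa

By continuity, v₂ = v₁·A₁/A₂ = 1.20·(222/109) = 2.44 m/s.
Bernoulli: P₁ + ½ρv₁² + ρg h₁ = P₂ + ½ρv₂² + ρg h₂, so P₂ = P₁ + ½ρ(v₁² − v₂²) − ρg(h₂ − h₁).
P₂ = 81400 + ½·1030·(1.20² − 2.44²) − 1030·9.81·(+3.64) = 81400 + (-2330) − (36800) = 42300 Pa.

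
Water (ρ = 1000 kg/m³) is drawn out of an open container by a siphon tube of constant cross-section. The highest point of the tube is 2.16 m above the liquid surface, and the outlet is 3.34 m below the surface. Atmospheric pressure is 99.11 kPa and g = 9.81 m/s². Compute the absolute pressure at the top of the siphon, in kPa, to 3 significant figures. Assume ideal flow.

From the surface to the outlet (both open to atmosphere, surface at rest): v = √(2g·h_out) = √(2·9.81·3.34) = 8.10 m/s.
Continuity keeps v the same throughout the tube; from surface to crest, P_atm + 0 = P_top + ½ρv² + ρg·h_top.
P_top = 99110 − ½·1000·8.10² − 1000·9.81·2.16 = 45200 Pa.

P_top ≈ 45.2 kPa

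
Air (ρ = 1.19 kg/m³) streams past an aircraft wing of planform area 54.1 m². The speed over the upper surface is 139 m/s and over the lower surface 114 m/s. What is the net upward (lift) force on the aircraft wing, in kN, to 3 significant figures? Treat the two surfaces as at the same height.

With equal heights on the two surfaces, Bernoulli gives P_lower − P_upper = ½ρ(v_upper² − v_lower²).
ΔP = ½·1.19·(139² − 114²) = 3760 Pa.
Lift = ΔP · A = 3760 × 54.1 = 204000 N.

F ≈ 204 kN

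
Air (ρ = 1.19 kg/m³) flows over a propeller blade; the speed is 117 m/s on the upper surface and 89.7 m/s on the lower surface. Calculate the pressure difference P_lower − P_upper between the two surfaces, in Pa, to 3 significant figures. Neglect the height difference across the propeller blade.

ΔP ≈ 3360 Pa

With negligible Δh, P + ½ρv² is constant, so P_low − P_up = ½ρ(v_up² − v_low²).
ΔP = ½·1.19·(117² − 89.7²) = 3360 Pa.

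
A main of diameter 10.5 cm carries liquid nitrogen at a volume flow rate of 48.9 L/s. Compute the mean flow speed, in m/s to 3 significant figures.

5.65 m/s

Q = 48.9 L/s = 0.0489 m³/s.
v = Q/A = 0.0489 / 0.00866 = 5.65 m/s.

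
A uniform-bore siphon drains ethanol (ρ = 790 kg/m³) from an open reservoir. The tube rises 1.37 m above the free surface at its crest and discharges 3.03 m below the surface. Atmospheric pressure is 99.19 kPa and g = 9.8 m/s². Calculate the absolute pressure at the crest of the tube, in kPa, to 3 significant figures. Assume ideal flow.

From the surface to the outlet (both open to atmosphere, surface at rest): v = √(2g·h_out) = √(2·9.8·3.03) = 7.71 m/s.
Continuity keeps v the same throughout the tube; from surface to crest, P_atm + 0 = P_top + ½ρv² + ρg·h_top.
P_top = 99190 − ½·790·7.71² − 790·9.8·1.37 = 65100 Pa.

P_top ≈ 65.1 kPa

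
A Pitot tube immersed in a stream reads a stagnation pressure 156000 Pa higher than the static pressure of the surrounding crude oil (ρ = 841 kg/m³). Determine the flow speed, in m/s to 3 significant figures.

v ≈ 19.3 m/s

The dynamic pressure equals the rise in static pressure at the stagnation point: ΔP = ½ρv².
v = √(2ΔP/ρ) = √(2·156000/841) = 19.3 m/s.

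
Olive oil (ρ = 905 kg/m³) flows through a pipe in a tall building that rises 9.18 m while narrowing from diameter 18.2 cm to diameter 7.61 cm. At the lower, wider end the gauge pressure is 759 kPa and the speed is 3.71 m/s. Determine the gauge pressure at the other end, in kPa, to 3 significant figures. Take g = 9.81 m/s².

480 kPa

Continuity gives A₁v₁ = A₂v₂, so v₂ = (260 cm²)/(45.5 cm²) × 3.71 m/s = 21.2 m/s.
Bernoulli: P₁ + ½ρv₁² + ρg h₁ = P₂ + ½ρv₂² + ρg h₂, so P₂ = P₁ + ½ρ(v₁² − v₂²) − ρg(h₂ − h₁).
P₂ = 759000 + ½·905·(3.71² − 21.2²) − 905·9.81·(+9.18) = 759000 + (-198000) − (81500) = 480000 Pa.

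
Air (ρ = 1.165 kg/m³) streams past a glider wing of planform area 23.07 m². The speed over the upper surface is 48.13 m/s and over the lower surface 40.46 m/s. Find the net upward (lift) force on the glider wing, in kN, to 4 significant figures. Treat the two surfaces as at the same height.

F = 9.131 kN

From P + ½ρv² = const at equal height, P_low − P_up = ½ρ(v_up² − v_low²).
ΔP = ½·1.165·(48.13² − 40.46²) = 395.8 Pa.
Lift = ΔP · A = 395.8 × 23.07 = 9131 N.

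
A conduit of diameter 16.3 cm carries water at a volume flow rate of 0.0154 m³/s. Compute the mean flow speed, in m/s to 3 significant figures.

Q = 0.0154 m³/s = 0.0154 m³/s.
v = Q/A = 0.0154 / 0.0209 = 0.738 m/s.

v ≈ 0.738 m/s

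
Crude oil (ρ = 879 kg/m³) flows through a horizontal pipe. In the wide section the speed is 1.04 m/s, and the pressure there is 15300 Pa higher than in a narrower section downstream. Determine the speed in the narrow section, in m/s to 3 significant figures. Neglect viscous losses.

v₂ ≈ 5.99 m/s

Horizontal Bernoulli: P₁ + ½ρv₁² = P₂ + ½ρv₂², so v₂² = v₁² + 2(P₁ − P₂)/ρ.
v₂ = √(1.04² + 2·15300/879) = √(1.08 + 34.8) = 5.99 m/s.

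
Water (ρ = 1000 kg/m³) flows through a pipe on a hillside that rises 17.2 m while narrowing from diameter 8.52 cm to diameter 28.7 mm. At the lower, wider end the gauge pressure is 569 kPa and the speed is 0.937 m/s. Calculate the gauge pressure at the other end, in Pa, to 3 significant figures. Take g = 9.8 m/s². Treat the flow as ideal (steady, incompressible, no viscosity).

367000 Pa

The volume flow rate is constant, so v₂ = (A₁/A₂)v₁ = (57.0/6.47)·0.937 = 8.26 m/s.
Energy conservation along the streamline gives P₂ = P₁ − ½ρ(v₂² − v₁²) − ρg(h₂ − h₁).
P₂ = 569000 + ½·1000·(0.937² − 8.26²) − 1000·9.8·(+17.2) = 569000 + (-33700) − (169000) = 367000 Pa.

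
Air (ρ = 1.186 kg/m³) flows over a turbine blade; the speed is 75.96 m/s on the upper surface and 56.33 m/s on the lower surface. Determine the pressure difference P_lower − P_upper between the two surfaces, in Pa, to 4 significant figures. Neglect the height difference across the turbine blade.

1540 Pa

With negligible Δh, P + ½ρv² is constant, so P_low − P_up = ½ρ(v_up² − v_low²).
ΔP = ½·1.186·(75.96² − 56.33²) = 1540 Pa.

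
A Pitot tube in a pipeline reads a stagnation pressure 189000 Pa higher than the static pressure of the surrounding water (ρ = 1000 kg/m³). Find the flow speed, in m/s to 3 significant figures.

v ≈ 19.4 m/s

At the stagnation point the flow is brought to rest, so Bernoulli gives P_stag − P_static = ½ρv².
v = √(2ΔP/ρ) = √(2·189000/1000) = 19.4 m/s.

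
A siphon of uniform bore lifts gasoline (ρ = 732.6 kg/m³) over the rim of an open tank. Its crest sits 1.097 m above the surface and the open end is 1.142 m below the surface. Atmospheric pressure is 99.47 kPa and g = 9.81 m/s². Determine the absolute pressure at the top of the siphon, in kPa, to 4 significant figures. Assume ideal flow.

From the surface to the outlet (both open to atmosphere, surface at rest): v = √(2g·h_out) = √(2·9.81·1.142) = 4.734 m/s.
With constant cross-section the crest speed equals v; applying Bernoulli from the surface up to the crest, P_top = P_atm − ½ρv² − ρg·h_top.
P_top = 99470 − ½·732.6·4.734² − 732.6·9.81·1.097 = 83380 Pa.

83.38 kPa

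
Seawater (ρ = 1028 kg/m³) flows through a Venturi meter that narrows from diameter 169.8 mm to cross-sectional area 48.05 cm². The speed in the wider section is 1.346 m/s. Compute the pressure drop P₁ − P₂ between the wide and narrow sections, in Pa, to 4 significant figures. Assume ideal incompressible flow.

19750 Pa

Mass conservation (A₁v₁ = A₂v₂) gives v₂ = 1.346 × 226.4/48.05 = 6.343 m/s.
The pipe is horizontal, so Bernoulli reduces to P₁ + ½ρv₁² = P₂ + ½ρv₂².
P₁ − P₂ = ½·1028·(6.343² − 1.346²) = ½·1028·38.43 = 19750 Pa.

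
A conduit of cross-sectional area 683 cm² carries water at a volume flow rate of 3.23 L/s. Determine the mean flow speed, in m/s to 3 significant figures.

v ≈ 0.0473 m/s

Q = 3.23 L/s = 0.00323 m³/s.
v = Q/A = 0.00323 / 0.0683 = 0.0473 m/s.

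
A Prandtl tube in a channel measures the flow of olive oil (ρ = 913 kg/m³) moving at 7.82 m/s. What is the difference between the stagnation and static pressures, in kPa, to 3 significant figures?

The dynamic pressure equals the rise in static pressure at the stagnation point: ΔP = ½ρv².
ΔP = ½·913·7.82² = 27900 Pa.

ΔP ≈ 27.9 kPa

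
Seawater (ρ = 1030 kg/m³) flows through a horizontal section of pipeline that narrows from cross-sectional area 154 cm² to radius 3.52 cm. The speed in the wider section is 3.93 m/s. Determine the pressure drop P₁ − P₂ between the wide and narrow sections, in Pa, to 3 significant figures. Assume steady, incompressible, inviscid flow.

The volume flow rate is constant, so v₂ = (A₁/A₂)v₁ = (154/38.9)·3.93 = 15.5 m/s.
Along the horizontal streamline, P + ½ρv² is constant.
P₁ − P₂ = ½·1030·(15.5² − 3.93²) = ½·1030·226 = 117000 Pa.

117000 Pa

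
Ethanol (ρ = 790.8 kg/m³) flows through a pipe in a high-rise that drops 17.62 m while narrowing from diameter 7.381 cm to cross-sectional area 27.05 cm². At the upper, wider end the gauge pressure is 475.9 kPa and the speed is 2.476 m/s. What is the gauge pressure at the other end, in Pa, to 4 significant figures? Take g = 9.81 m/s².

P₂ ≈ 609000 Pa

By continuity, v₂ = v₁·A₁/A₂ = 2.476·(42.79/27.05) = 3.917 m/s.
Applying Bernoulli between the two ends and solving for P₂: P₂ = P₁ + ½ρ(v₁² − v₂²) − ρgΔh.
P₂ = 475900 + ½·790.8·(2.476² − 3.917²) − 790.8·9.81·(−17.62) = 475900 + (-3641) − (-136700) = 609000 Pa.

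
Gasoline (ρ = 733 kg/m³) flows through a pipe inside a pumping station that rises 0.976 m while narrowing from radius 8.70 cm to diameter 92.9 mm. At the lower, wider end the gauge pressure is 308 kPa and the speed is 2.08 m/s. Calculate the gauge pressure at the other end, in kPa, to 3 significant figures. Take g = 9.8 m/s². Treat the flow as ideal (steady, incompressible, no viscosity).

Mass conservation (A₁v₁ = A₂v₂) gives v₂ = 2.08 × 238/67.8 = 7.30 m/s.
Applying Bernoulli between the two ends and solving for P₂: P₂ = P₁ + ½ρ(v₁² − v₂²) − ρgΔh.
P₂ = 308000 + ½·733·(2.08² − 7.30²) − 733·9.8·(+0.976) = 308000 + (-17900) − (7010) = 283000 Pa.

283 kPa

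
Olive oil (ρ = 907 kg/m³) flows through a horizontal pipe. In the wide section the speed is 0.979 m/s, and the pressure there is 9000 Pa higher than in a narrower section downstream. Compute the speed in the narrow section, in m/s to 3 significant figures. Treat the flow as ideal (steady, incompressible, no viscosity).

v₂ ≈ 4.56 m/s

With h₁ = h₂, rearranging Bernoulli gives v₂ = √(v₁² + 2ΔP/ρ).
v₂ = √(0.979² + 2·9000/907) = √(0.958 + 19.8) = 4.56 m/s.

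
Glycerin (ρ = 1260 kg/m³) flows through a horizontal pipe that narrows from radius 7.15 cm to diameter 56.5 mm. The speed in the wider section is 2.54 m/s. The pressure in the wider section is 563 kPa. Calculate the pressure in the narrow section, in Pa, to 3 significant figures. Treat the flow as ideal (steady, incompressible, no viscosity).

The volume flow rate is constant, so v₂ = (A₁/A₂)v₁ = (161/25.1)·2.54 = 16.3 m/s.
The pipe is horizontal, so Bernoulli reduces to P₁ + ½ρv₁² = P₂ + ½ρv₂².
P₂ = P₁ − ½ρ(v₂² − v₁²) = 563000 − ½·1260·(16.3² − 2.54²) = 563000 − 163000 = 400000 Pa.

400000 Pa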